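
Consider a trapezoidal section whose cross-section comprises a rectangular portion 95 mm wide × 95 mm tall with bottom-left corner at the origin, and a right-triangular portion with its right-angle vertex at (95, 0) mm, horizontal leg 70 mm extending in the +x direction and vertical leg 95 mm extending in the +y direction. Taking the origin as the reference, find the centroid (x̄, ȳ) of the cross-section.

x̄ = 66.57 mm, ȳ = 43.24 mm

rectangular portion: A = 95 × 95 = 9025.00, centroid at (47.50, 47.50).
triangular portion: A = ½·70·95 = 3325.00, centroid at (118.33, 31.67).
ΣA = 12350.00 mm², ΣAx̄ = 822145.83 mm³, ΣAȳ = 533979.17 mm³.
x̄ = 822145.83/12350.00 = 66.57 mm; ȳ = 533979.17/12350.00 = 43.24 mm.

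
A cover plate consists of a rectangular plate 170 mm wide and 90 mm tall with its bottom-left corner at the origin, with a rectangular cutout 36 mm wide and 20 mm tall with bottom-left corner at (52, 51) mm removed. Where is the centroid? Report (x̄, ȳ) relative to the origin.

plate: A = 170 × 90 = 15300.00, centroid at (85.00, 45.00).
hole: A = −(36 × 20) = -720.00, centroid at (70.00, 61.00).
ΣA = 14580.00 mm²
ΣAx̄ = (15300.00)(85.00) + (-720.00)(70.00) = 1250100.00 mm³
ΣAȳ = (15300.00)(45.00) + (-720.00)(61.00) = 644580.00 mm³
x̄ = 1250100.00 / 14580.00 = 85.74 mm
ȳ = 644580.00 / 14580.00 = 44.21 mm

x̄ = 85.74 mm, ȳ = 44.21 mm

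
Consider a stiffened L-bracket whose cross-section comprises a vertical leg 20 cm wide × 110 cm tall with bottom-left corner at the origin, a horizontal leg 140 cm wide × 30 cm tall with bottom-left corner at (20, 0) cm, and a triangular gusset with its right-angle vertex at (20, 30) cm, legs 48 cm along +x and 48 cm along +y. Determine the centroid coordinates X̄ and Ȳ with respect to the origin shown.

X̄ = 58.46 cm, Ȳ = 31.38 cm

Part | A | x̄ᵢ | ȳᵢ | A·x̄ᵢ | A·ȳᵢ
vertical leg | 2200.00 | 10.00 | 55.00 | 22000.00 | 121000.00
horizontal leg | 4200.00 | 90.00 | 15.00 | 378000.00 | 63000.00
gusset | 1152.00 | 36.00 | 46.00 | 41472.00 | 52992.00
Σ | 7552.00 |  |  | 441472.00 | 236992.00
X̄ = 441472.00 / 7552.00 = 58.46 cm
Ȳ = 236992.00 / 7552.00 = 31.38 cm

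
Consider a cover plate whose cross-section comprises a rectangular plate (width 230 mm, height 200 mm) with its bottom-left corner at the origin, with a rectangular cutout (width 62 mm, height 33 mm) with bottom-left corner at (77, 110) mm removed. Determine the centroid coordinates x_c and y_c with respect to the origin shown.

x_c = 115.33 mm, y_c = 98.77 mm

plate: A = 230 × 200 = 46000.00, centroid at (115.00, 100.00).
hole: A = −(62 × 33) = -2046.00, centroid at (108.00, 126.50).
ΣA = 43954.00 mm², ΣAx_c = 5069032.00 mm³, ΣAy_c = 4341181.00 mm³.
x_c = 5069032.00/43954.00 = 115.33 mm; y_c = 4341181.00/43954.00 = 98.77 mm.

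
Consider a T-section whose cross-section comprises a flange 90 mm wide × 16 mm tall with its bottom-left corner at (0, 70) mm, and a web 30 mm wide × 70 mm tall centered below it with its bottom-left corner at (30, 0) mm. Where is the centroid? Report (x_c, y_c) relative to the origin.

web: A = 30 × 70 = 2100.00, centroid at (45.00, 35.00).
flange: A = 90 × 16 = 1440.00, centroid at (45.00, 78.00).
ΣA = 3540.00 mm², ΣAx_c = 159300.00 mm³, ΣAy_c = 185820.00 mm³.
x_c = 159300.00/3540.00 = 45.00 mm; y_c = 185820.00/3540.00 = 52.49 mm.

x_c = 45.00 mm, y_c = 52.49 mm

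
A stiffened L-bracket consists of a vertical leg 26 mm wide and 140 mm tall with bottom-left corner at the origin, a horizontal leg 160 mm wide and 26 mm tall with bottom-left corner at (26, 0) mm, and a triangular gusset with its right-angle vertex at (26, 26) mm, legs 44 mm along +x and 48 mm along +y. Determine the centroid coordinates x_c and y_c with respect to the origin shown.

vertical leg: A = 26 × 140 = 3640.00, centroid at (13.00, 70.00).
horizontal leg: A = 160 × 26 = 4160.00, centroid at (106.00, 13.00).
gusset: A = ½·44·48 = 1056.00, centroid at (40.67, 42.00).
ΣA = 8856.00 mm², ΣAx_c = 531224.00 mm³, ΣAy_c = 353232.00 mm³.
x_c = 531224.00/8856.00 = 59.98 mm; y_c = 353232.00/8856.00 = 39.89 mm.

x_c = 59.98 mm, y_c = 39.89 mm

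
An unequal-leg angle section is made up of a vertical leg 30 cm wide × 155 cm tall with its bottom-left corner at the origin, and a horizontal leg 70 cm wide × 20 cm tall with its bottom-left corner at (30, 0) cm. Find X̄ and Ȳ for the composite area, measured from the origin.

vertical leg: A = 30 × 155 = 4650.00, centroid at (15.00, 77.50).
horizontal leg: A = 70 × 20 = 1400.00, centroid at (65.00, 10.00).
ΣA = 6050.00 cm²
ΣAX̄ = (4650.00)(15.00) + (1400.00)(65.00) = 160750.00 cm³
ΣAȲ = (4650.00)(77.50) + (1400.00)(10.00) = 374375.00 cm³
X̄ = 160750.00 / 6050.00 = 26.57 cm
Ȳ = 374375.00 / 6050.00 = 61.88 cm

X̄ = 26.57 cm, Ȳ = 61.88 cm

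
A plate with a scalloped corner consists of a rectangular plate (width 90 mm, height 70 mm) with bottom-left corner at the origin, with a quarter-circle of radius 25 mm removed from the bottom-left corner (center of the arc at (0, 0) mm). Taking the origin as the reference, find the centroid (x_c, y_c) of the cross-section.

x_c = 47.91 mm, y_c = 37.06 mm

plate: A = 90 × 70 = 6300.00, centroid at (45.00, 35.00).
removed quarter-circle: A = −¼π·25² = -490.87, centroid at (10.61, 10.61).
ΣA = 5809.13 mm², ΣAx_c = 278291.67 mm³, ΣAy_c = 215291.67 mm³.
x_c = 278291.67/5809.13 = 47.91 mm; y_c = 215291.67/5809.13 = 37.06 mm.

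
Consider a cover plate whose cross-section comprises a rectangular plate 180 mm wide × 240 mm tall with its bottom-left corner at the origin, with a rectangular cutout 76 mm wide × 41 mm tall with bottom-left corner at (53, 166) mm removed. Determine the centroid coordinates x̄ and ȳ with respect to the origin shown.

x̄ = 89.92 mm, ȳ = 114.83 mm

plate: A = 180 × 240 = 43200.00, centroid at (90.00, 120.00).
hole: A = −(76 × 41) = -3116.00, centroid at (91.00, 186.50).
ΣA = 40084.00 mm²
ΣAx̄ = (43200.00)(90.00) + (-3116.00)(91.00) = 3604444.00 mm³
ΣAȳ = (43200.00)(120.00) + (-3116.00)(186.50) = 4602866.00 mm³
x̄ = 3604444.00 / 40084.00 = 89.92 mm
ȳ = 4602866.00 / 40084.00 = 114.83 mm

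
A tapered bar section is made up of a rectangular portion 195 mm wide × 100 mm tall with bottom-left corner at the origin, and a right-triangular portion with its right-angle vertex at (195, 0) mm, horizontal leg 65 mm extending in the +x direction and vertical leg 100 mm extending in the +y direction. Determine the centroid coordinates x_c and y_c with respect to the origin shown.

x_c = 114.52 mm, y_c = 47.62 mm

Part | A | x̄ᵢ | ȳᵢ | A·x̄ᵢ | A·ȳᵢ
rectangular portion | 19500.00 | 97.50 | 50.00 | 1901250.00 | 975000.00
triangular portion | 3250.00 | 216.67 | 33.33 | 704166.67 | 108333.33
Σ | 22750.00 |  |  | 2605416.67 | 1083333.33
x_c = 2605416.67 / 22750.00 = 114.52 mm
y_c = 1083333.33 / 22750.00 = 47.62 mm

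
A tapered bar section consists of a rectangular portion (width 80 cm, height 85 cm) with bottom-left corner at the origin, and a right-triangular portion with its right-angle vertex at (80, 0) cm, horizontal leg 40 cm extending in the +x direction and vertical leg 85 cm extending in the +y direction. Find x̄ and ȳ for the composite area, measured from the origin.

x̄ = 50.67 cm, ȳ = 39.67 cm

Part | A | x̄ᵢ | ȳᵢ | A·x̄ᵢ | A·ȳᵢ
rectangular portion | 6800.00 | 40.00 | 42.50 | 272000.00 | 289000.00
triangular portion | 1700.00 | 93.33 | 28.33 | 158666.67 | 48166.67
Σ | 8500.00 |  |  | 430666.67 | 337166.67
x̄ = 430666.67 / 8500.00 = 50.67 cm
ȳ = 337166.67 / 8500.00 = 39.67 cm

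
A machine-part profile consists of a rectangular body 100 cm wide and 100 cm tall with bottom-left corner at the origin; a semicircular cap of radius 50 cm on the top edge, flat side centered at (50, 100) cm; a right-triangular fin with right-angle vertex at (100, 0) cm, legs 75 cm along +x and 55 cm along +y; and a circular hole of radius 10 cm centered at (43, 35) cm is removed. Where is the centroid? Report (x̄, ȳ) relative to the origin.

x̄ = 60.01 cm, ȳ = 63.98 cm

rectangular body: A = 100 × 100 = 10000.00, centroid at (50.00, 50.00).
semicircular top: A = ½π·50² = 3926.99, centroid at (50.00, 121.22).
triangular fin: A = ½·75·55 = 2062.50, centroid at (125.00, 18.33).
hole: A = −π·10² = -314.16, centroid at (43.00, 35.00).
ΣA = 15675.33 cm²
ΣAx̄ = (10000.00)(50.00) + (3926.99)(50.00) + (2062.50)(125.00) + (-314.16)(43.00) = 940653.19 cm³
ΣAȳ = (10000.00)(50.00) + (3926.99)(121.22) + (2062.50)(18.33) + (-314.16)(35.00) = 1002849.34 cm³
x̄ = 940653.19 / 15675.33 = 60.01 cm
ȳ = 1002849.34 / 15675.33 = 63.98 cm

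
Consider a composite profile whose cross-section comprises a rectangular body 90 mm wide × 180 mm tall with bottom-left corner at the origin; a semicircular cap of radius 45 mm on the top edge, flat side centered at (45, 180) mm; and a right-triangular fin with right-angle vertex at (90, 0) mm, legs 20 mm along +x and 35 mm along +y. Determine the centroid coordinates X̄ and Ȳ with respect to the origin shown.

rectangular body: A = 90 × 180 = 16200.00, centroid at (45.00, 90.00).
semicircular top: A = ½π·45² = 3180.86, centroid at (45.00, 199.10).
triangular fin: A = ½·20·35 = 350.00, centroid at (96.67, 11.67).
ΣA = 19730.86 mm², ΣAX̄ = 905972.15 mm³, ΣAȲ = 2095388.59 mm³.
X̄ = 905972.15/19730.86 = 45.92 mm; Ȳ = 2095388.59/19730.86 = 106.20 mm.

X̄ = 45.92 mm, Ȳ = 106.20 mm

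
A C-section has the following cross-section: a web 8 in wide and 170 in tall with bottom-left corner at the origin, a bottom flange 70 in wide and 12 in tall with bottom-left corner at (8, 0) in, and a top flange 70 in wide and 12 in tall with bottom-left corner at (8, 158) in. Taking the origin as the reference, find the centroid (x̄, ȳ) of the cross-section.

Part | A | x̄ᵢ | ȳᵢ | A·x̄ᵢ | A·ȳᵢ
web | 1360.00 | 4.00 | 85.00 | 5440.00 | 115600.00
bottom flange | 840.00 | 43.00 | 6.00 | 36120.00 | 5040.00
top flange | 840.00 | 43.00 | 164.00 | 36120.00 | 137760.00
Σ | 3040.00 |  |  | 77680.00 | 258400.00
x̄ = 77680.00 / 3040.00 = 25.55 in
ȳ = 258400.00 / 3040.00 = 85.00 in

x̄ = 25.55 in, ȳ = 85.00 in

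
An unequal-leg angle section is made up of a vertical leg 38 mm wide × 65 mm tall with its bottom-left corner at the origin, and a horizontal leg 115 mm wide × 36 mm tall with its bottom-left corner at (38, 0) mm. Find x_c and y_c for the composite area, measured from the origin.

vertical leg: A = 38 × 65 = 2470.00, centroid at (19.00, 32.50).
horizontal leg: A = 115 × 36 = 4140.00, centroid at (95.50, 18.00).
ΣA = 6610.00 mm²
ΣAx_c = (2470.00)(19.00) + (4140.00)(95.50) = 442300.00 mm³
ΣAy_c = (2470.00)(32.50) + (4140.00)(18.00) = 154795.00 mm³
x_c = 442300.00 / 6610.00 = 66.91 mm
y_c = 154795.00 / 6610.00 = 23.42 mm

x_c = 66.91 mm, y_c = 23.42 mm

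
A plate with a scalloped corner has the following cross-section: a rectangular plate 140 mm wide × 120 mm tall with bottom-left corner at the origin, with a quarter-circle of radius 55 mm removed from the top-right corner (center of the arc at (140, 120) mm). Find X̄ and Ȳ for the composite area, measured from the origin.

X̄ = 62.32 mm, Ȳ = 53.96 mm

plate: A = 140 × 120 = 16800.00, centroid at (70.00, 60.00).
removed quarter-circle: A = −¼π·55² = -2375.83, centroid at (116.66, 96.66).
ΣA = 14424.17 mm²
ΣAX̄ = (16800.00)(70.00) + (-2375.83)(116.66) = 898842.21 mm³
ΣAȲ = (16800.00)(60.00) + (-2375.83)(96.66) = 778358.80 mm³
X̄ = 898842.21 / 14424.17 = 62.32 mm
Ȳ = 778358.80 / 14424.17 = 53.96 mm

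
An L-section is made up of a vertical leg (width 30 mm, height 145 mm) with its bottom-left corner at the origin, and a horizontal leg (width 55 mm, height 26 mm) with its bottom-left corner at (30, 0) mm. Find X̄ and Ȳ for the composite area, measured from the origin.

vertical leg: A = 30 × 145 = 4350.00, centroid at (15.00, 72.50).
horizontal leg: A = 55 × 26 = 1430.00, centroid at (57.50, 13.00).
ΣA = 5780.00 mm²
ΣAX̄ = (4350.00)(15.00) + (1430.00)(57.50) = 147475.00 mm³
ΣAȲ = (4350.00)(72.50) + (1430.00)(13.00) = 333965.00 mm³
X̄ = 147475.00 / 5780.00 = 25.51 mm
Ȳ = 333965.00 / 5780.00 = 57.78 mm

X̄ = 25.51 mm, Ȳ = 57.78 mm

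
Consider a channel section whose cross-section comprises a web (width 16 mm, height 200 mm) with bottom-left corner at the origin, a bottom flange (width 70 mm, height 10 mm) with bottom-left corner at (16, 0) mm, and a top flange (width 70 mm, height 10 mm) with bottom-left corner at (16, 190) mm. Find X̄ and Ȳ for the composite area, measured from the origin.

web: A = 16 × 200 = 3200.00, centroid at (8.00, 100.00).
bottom flange: A = 70 × 10 = 700.00, centroid at (51.00, 5.00).
top flange: A = 70 × 10 = 700.00, centroid at (51.00, 195.00).
ΣA = 4600.00 mm²
ΣAX̄ = (3200.00)(8.00) + (700.00)(51.00) + (700.00)(51.00) = 97000.00 mm³
ΣAȲ = (3200.00)(100.00) + (700.00)(5.00) + (700.00)(195.00) = 460000.00 mm³
X̄ = 97000.00 / 4600.00 = 21.09 mm
Ȳ = 460000.00 / 4600.00 = 100.00 mm

X̄ = 21.09 mm, Ȳ = 100.00 mm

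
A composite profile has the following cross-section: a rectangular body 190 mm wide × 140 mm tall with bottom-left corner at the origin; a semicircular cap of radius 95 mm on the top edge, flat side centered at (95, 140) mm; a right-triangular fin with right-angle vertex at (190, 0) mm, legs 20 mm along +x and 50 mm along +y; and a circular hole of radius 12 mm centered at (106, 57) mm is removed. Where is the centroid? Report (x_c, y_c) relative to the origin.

rectangular body: A = 190 × 140 = 26600.00, centroid at (95.00, 70.00).
semicircular top: A = ½π·95² = 14176.44, centroid at (95.00, 180.32).
triangular fin: A = ½·20·50 = 500.00, centroid at (196.67, 16.67).
hole: A = −π·12² = -452.39, centroid at (106.00, 57.00).
ΣA = 40824.05 mm², ΣAx_c = 3924141.56 mm³, ΣAy_c = 4400831.63 mm³.
x_c = 3924141.56/40824.05 = 96.12 mm; y_c = 4400831.63/40824.05 = 107.80 mm.

x_c = 96.12 mm, y_c = 107.80 mm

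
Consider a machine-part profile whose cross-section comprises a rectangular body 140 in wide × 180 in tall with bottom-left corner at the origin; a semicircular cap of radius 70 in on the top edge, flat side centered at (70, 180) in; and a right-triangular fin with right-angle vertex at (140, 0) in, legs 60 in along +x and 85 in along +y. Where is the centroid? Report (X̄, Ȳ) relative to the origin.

rectangular body: A = 140 × 180 = 25200.00, centroid at (70.00, 90.00).
semicircular top: A = ½π·70² = 7696.90, centroid at (70.00, 209.71).
triangular fin: A = ½·60·85 = 2550.00, centroid at (160.00, 28.33).
ΣA = 35446.90 in²
ΣAX̄ = (25200.00)(70.00) + (7696.90)(70.00) + (2550.00)(160.00) = 2710783.14 in³
ΣAȲ = (25200.00)(90.00) + (7696.90)(209.71) + (2550.00)(28.33) = 3954359.03 in³
X̄ = 2710783.14 / 35446.90 = 76.47 in
Ȳ = 3954359.03 / 35446.90 = 111.56 in

X̄ = 76.47 in, Ȳ = 111.56 in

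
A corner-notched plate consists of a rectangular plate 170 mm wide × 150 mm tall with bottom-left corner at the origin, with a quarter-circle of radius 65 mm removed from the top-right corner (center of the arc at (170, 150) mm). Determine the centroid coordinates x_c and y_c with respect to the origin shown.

x_c = 76.41 mm, y_c = 67.91 mm

plate: A = 170 × 150 = 25500.00, centroid at (85.00, 75.00).
removed quarter-circle: A = −¼π·65² = -3318.31, centroid at (142.41, 122.41).
ΣA = 22181.69 mm²
ΣAx_c = (25500.00)(85.00) + (-3318.31)(142.41) = 1694929.44 mm³
ΣAy_c = (25500.00)(75.00) + (-3318.31)(122.41) = 1506295.58 mm³
x_c = 1694929.44 / 22181.69 = 76.41 mm
y_c = 1506295.58 / 22181.69 = 67.91 mm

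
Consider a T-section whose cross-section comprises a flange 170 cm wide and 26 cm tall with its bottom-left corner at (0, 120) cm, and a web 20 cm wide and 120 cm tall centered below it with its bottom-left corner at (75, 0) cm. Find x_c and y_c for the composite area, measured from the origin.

x_c = 85.00 cm, y_c = 107.31 cm

Part | A | x̄ᵢ | ȳᵢ | A·x̄ᵢ | A·ȳᵢ
web | 2400.00 | 85.00 | 60.00 | 204000.00 | 144000.00
flange | 4420.00 | 85.00 | 133.00 | 375700.00 | 587860.00
Σ | 6820.00 |  |  | 579700.00 | 731860.00
x_c = 579700.00 / 6820.00 = 85.00 cm
y_c = 731860.00 / 6820.00 = 107.31 cm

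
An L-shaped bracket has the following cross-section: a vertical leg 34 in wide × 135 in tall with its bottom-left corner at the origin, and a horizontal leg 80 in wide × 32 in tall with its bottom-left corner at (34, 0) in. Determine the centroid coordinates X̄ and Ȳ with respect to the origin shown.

X̄ = 37.41 in, Ȳ = 49.06 in

Part | A | x̄ᵢ | ȳᵢ | A·x̄ᵢ | A·ȳᵢ
vertical leg | 4590.00 | 17.00 | 67.50 | 78030.00 | 309825.00
horizontal leg | 2560.00 | 74.00 | 16.00 | 189440.00 | 40960.00
Σ | 7150.00 |  |  | 267470.00 | 350785.00
X̄ = 267470.00 / 7150.00 = 37.41 in
Ȳ = 350785.00 / 7150.00 = 49.06 in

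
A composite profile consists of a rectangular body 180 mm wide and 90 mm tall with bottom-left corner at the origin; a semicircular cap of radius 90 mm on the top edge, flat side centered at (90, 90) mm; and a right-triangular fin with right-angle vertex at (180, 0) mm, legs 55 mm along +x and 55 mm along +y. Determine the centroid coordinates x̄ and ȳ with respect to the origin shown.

rectangular body: A = 180 × 90 = 16200.00, centroid at (90.00, 45.00).
semicircular top: A = ½π·90² = 12723.45, centroid at (90.00, 128.20).
triangular fin: A = ½·55·55 = 1512.50, centroid at (198.33, 18.33).
ΣA = 30435.95 mm², ΣAx̄ = 2903089.69 mm³, ΣAȳ = 2387839.69 mm³.
x̄ = 2903089.69/30435.95 = 95.38 mm; ȳ = 2387839.69/30435.95 = 78.45 mm.

x̄ = 95.38 mm, ȳ = 78.45 mm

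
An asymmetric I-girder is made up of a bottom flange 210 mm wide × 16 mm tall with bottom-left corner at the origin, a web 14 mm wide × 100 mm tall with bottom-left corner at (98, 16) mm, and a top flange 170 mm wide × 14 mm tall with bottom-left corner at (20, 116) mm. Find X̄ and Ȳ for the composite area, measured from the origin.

bottom flange: A = 210 × 16 = 3360.00, centroid at (105.00, 8.00).
web: A = 14 × 100 = 1400.00, centroid at (105.00, 66.00).
top flange: A = 170 × 14 = 2380.00, centroid at (105.00, 123.00).
ΣA = 7140.00 mm², ΣAX̄ = 749700.00 mm³, ΣAȲ = 412020.00 mm³.
X̄ = 749700.00/7140.00 = 105.00 mm; Ȳ = 412020.00/7140.00 = 57.71 mm.

X̄ = 105.00 mm, Ȳ = 57.71 mm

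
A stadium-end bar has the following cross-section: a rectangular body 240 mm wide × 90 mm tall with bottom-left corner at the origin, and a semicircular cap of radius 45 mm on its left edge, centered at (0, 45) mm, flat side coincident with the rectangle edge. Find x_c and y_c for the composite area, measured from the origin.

rectangular body: A = 240 × 90 = 21600.00, centroid at (120.00, 45.00).
semicircular end: A = ½π·45² = 3180.86, centroid at (-19.10, 45.00).
ΣA = 24780.86 mm²
ΣAx_c = (21600.00)(120.00) + (3180.86)(-19.10) = 2531250.00 mm³
ΣAy_c = (21600.00)(45.00) + (3180.86)(45.00) = 1115138.82 mm³
x_c = 2531250.00 / 24780.86 = 102.15 mm
y_c = 1115138.82 / 24780.86 = 45.00 mm

x_c = 102.15 mm, y_c = 45.00 mm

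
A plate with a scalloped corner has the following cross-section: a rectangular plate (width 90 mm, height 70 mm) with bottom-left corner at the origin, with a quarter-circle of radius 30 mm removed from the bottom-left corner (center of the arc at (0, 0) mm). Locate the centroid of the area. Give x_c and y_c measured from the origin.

Part | A | x̄ᵢ | ȳᵢ | A·x̄ᵢ | A·ȳᵢ
plate | 6300.00 | 45.00 | 35.00 | 283500.00 | 220500.00
removed quarter-circle | -706.86 | 12.73 | 12.73 | -9000.00 | -9000.00
Σ | 5593.14 |  |  | 274500.00 | 211500.00
x_c = 274500.00 / 5593.14 = 49.08 mm
y_c = 211500.00 / 5593.14 = 37.81 mm

x_c = 49.08 mm, y_c = 37.81 mm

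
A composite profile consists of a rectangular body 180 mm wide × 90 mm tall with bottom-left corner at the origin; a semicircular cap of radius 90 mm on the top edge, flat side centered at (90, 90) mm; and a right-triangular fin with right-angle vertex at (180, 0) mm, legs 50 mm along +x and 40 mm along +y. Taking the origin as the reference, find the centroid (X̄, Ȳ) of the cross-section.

Part | A | x̄ᵢ | ȳᵢ | A·x̄ᵢ | A·ȳᵢ
rectangular body | 16200.00 | 90.00 | 45.00 | 1458000.00 | 729000.00
semicircular top | 12723.45 | 90.00 | 128.20 | 1145110.52 | 1631110.52
triangular fin | 1000.00 | 196.67 | 13.33 | 196666.67 | 13333.33
Σ | 29923.45 |  |  | 2799777.19 | 2373443.86
X̄ = 2799777.19 / 29923.45 = 93.56 mm
Ȳ = 2373443.86 / 29923.45 = 79.32 mm

X̄ = 93.56 mm, Ȳ = 79.32 mm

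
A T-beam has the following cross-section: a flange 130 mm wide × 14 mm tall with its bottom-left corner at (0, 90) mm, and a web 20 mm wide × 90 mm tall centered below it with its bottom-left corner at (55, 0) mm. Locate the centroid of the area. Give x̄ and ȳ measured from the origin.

web: A = 20 × 90 = 1800.00, centroid at (65.00, 45.00).
flange: A = 130 × 14 = 1820.00, centroid at (65.00, 97.00).
ΣA = 3620.00 mm²
ΣAx̄ = (1800.00)(65.00) + (1820.00)(65.00) = 235300.00 mm³
ΣAȳ = (1800.00)(45.00) + (1820.00)(97.00) = 257540.00 mm³
x̄ = 235300.00 / 3620.00 = 65.00 mm
ȳ = 257540.00 / 3620.00 = 71.14 mm

x̄ = 65.00 mm, ȳ = 71.14 mm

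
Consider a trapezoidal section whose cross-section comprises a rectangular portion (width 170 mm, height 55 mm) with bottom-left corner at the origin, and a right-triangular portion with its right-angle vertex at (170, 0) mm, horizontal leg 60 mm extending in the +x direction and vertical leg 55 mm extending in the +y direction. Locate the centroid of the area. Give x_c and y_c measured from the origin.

rectangular portion: A = 170 × 55 = 9350.00, centroid at (85.00, 27.50).
triangular portion: A = ½·60·55 = 1650.00, centroid at (190.00, 18.33).
ΣA = 11000.00 mm²
ΣAx_c = (9350.00)(85.00) + (1650.00)(190.00) = 1108250.00 mm³
ΣAy_c = (9350.00)(27.50) + (1650.00)(18.33) = 287375.00 mm³
x_c = 1108250.00 / 11000.00 = 100.75 mm
y_c = 287375.00 / 11000.00 = 26.12 mm

x_c = 100.75 mm, y_c = 26.12 mm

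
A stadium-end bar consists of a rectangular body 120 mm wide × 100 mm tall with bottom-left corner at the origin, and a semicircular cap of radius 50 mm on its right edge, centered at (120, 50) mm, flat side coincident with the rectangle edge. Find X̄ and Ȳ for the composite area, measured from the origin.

rectangular body: A = 120 × 100 = 12000.00, centroid at (60.00, 50.00).
semicircular end: A = ½π·50² = 3926.99, centroid at (141.22, 50.00).
ΣA = 15926.99 mm²
ΣAX̄ = (12000.00)(60.00) + (3926.99)(141.22) = 1274572.23 mm³
ΣAȲ = (12000.00)(50.00) + (3926.99)(50.00) = 796349.54 mm³
X̄ = 1274572.23 / 15926.99 = 80.03 mm
Ȳ = 796349.54 / 15926.99 = 50.00 mm

X̄ = 80.03 mm, Ȳ = 50.00 mm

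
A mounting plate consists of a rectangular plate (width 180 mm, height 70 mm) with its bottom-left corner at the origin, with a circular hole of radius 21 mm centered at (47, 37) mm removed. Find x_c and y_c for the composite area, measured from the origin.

plate: A = 180 × 70 = 12600.00, centroid at (90.00, 35.00).
hole: A = −π·21² = -1385.44, centroid at (47.00, 37.00).
ΣA = 11214.56 mm², ΣAx_c = 1068884.21 mm³, ΣAy_c = 389738.63 mm³.
x_c = 1068884.21/11214.56 = 95.31 mm; y_c = 389738.63/11214.56 = 34.75 mm.

x_c = 95.31 mm, y_c = 34.75 mm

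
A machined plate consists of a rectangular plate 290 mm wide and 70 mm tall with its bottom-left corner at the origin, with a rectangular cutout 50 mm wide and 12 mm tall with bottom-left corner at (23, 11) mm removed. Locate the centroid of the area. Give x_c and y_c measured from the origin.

x_c = 147.95 mm, y_c = 35.55 mm

plate: A = 290 × 70 = 20300.00, centroid at (145.00, 35.00).
hole: A = −(50 × 12) = -600.00, centroid at (48.00, 17.00).
ΣA = 19700.00 mm², ΣAx_c = 2914700.00 mm³, ΣAy_c = 700300.00 mm³.
x_c = 2914700.00/19700.00 = 147.95 mm; y_c = 700300.00/19700.00 = 35.55 mm.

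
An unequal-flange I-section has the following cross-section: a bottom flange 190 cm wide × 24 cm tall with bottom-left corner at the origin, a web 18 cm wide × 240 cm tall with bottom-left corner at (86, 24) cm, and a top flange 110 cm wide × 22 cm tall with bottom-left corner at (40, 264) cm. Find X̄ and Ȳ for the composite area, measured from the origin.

Part | A | x̄ᵢ | ȳᵢ | A·x̄ᵢ | A·ȳᵢ
bottom flange | 4560.00 | 95.00 | 12.00 | 433200.00 | 54720.00
web | 4320.00 | 95.00 | 144.00 | 410400.00 | 622080.00
top flange | 2420.00 | 95.00 | 275.00 | 229900.00 | 665500.00
Σ | 11300.00 |  |  | 1073500.00 | 1342300.00
X̄ = 1073500.00 / 11300.00 = 95.00 cm
Ȳ = 1342300.00 / 11300.00 = 118.79 cm

X̄ = 95.00 cm, Ȳ = 118.79 cm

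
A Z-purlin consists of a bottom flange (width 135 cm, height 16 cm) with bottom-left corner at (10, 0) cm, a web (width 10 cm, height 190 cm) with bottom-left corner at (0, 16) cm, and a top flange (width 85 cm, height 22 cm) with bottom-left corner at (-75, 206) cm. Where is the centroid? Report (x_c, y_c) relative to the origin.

Part | A | x̄ᵢ | ȳᵢ | A·x̄ᵢ | A·ȳᵢ
bottom flange | 2160.00 | 77.50 | 8.00 | 167400.00 | 17280.00
web | 1900.00 | 5.00 | 111.00 | 9500.00 | 210900.00
top flange | 1870.00 | -32.50 | 217.00 | -60775.00 | 405790.00
Σ | 5930.00 |  |  | 116125.00 | 633970.00
x_c = 116125.00 / 5930.00 = 19.58 cm
y_c = 633970.00 / 5930.00 = 106.91 cm

x_c = 19.58 cm, y_c = 106.91 cm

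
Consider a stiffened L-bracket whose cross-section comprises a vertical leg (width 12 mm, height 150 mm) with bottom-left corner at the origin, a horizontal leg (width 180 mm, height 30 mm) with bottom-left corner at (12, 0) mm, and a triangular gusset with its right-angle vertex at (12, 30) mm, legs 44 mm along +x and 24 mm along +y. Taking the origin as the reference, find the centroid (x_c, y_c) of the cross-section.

vertical leg: A = 12 × 150 = 1800.00, centroid at (6.00, 75.00).
horizontal leg: A = 180 × 30 = 5400.00, centroid at (102.00, 15.00).
gusset: A = ½·44·24 = 528.00, centroid at (26.67, 38.00).
ΣA = 7728.00 mm²
ΣAx_c = (1800.00)(6.00) + (5400.00)(102.00) + (528.00)(26.67) = 575680.00 mm³
ΣAy_c = (1800.00)(75.00) + (5400.00)(15.00) + (528.00)(38.00) = 236064.00 mm³
x_c = 575680.00 / 7728.00 = 74.49 mm
y_c = 236064.00 / 7728.00 = 30.55 mm

x_c = 74.49 mm, y_c = 30.55 mm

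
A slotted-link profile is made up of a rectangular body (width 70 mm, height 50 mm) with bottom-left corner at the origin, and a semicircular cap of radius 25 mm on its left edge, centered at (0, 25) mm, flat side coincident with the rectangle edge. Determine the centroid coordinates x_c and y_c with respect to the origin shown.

rectangular body: A = 70 × 50 = 3500.00, centroid at (35.00, 25.00).
semicircular end: A = ½π·25² = 981.75, centroid at (-10.61, 25.00).
ΣA = 4481.75 mm², ΣAx_c = 112083.33 mm³, ΣAy_c = 112043.69 mm³.
x_c = 112083.33/4481.75 = 25.01 mm; y_c = 112043.69/4481.75 = 25.00 mm.

x_c = 25.01 mm, y_c = 25.00 mm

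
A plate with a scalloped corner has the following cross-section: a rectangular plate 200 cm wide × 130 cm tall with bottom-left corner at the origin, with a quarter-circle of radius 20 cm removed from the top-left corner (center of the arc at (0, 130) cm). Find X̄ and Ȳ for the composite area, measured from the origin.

plate: A = 200 × 130 = 26000.00, centroid at (100.00, 65.00).
removed quarter-circle: A = −¼π·20² = -314.16, centroid at (8.49, 121.51).
ΣA = 25685.84 cm², ΣAX̄ = 2597333.33 cm³, ΣAȲ = 1651825.96 cm³.
X̄ = 2597333.33/25685.84 = 101.12 cm; Ȳ = 1651825.96/25685.84 = 64.31 cm.

X̄ = 101.12 cm, Ȳ = 64.31 cm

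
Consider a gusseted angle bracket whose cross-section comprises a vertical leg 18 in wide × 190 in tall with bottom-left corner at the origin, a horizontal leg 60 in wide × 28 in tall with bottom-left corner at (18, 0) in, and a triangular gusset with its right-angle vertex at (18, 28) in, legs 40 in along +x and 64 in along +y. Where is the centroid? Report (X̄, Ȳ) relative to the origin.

vertical leg: A = 18 × 190 = 3420.00, centroid at (9.00, 95.00).
horizontal leg: A = 60 × 28 = 1680.00, centroid at (48.00, 14.00).
gusset: A = ½·40·64 = 1280.00, centroid at (31.33, 49.33).
ΣA = 6380.00 in²
ΣAX̄ = (3420.00)(9.00) + (1680.00)(48.00) + (1280.00)(31.33) = 151526.67 in³
ΣAȲ = (3420.00)(95.00) + (1680.00)(14.00) + (1280.00)(49.33) = 411566.67 in³
X̄ = 151526.67 / 6380.00 = 23.75 in
Ȳ = 411566.67 / 6380.00 = 64.51 in

X̄ = 23.75 in, Ȳ = 64.51 in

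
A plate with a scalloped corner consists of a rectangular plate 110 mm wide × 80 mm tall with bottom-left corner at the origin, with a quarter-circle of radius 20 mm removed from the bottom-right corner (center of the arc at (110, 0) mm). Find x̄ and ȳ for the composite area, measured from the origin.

x̄ = 53.28 mm, ȳ = 41.17 mm

plate: A = 110 × 80 = 8800.00, centroid at (55.00, 40.00).
removed quarter-circle: A = −¼π·20² = -314.16, centroid at (101.51, 8.49).
ΣA = 8485.84 mm², ΣAx̄ = 452109.15 mm³, ΣAȳ = 349333.33 mm³.
x̄ = 452109.15/8485.84 = 53.28 mm; ȳ = 349333.33/8485.84 = 41.17 mm.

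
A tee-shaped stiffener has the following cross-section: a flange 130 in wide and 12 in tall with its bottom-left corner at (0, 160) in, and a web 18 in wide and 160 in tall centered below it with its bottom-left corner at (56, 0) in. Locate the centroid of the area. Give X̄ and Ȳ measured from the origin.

web: A = 18 × 160 = 2880.00, centroid at (65.00, 80.00).
flange: A = 130 × 12 = 1560.00, centroid at (65.00, 166.00).
ΣA = 4440.00 in²
ΣAX̄ = (2880.00)(65.00) + (1560.00)(65.00) = 288600.00 in³
ΣAȲ = (2880.00)(80.00) + (1560.00)(166.00) = 489360.00 in³
X̄ = 288600.00 / 4440.00 = 65.00 in
Ȳ = 489360.00 / 4440.00 = 110.22 in

X̄ = 65.00 in, Ȳ = 110.22 in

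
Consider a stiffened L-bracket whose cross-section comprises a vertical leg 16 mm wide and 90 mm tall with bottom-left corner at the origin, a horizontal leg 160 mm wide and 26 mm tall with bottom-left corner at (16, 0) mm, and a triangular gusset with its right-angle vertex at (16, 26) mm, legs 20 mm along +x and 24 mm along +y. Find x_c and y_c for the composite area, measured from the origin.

vertical leg: A = 16 × 90 = 1440.00, centroid at (8.00, 45.00).
horizontal leg: A = 160 × 26 = 4160.00, centroid at (96.00, 13.00).
gusset: A = ½·20·24 = 240.00, centroid at (22.67, 34.00).
ΣA = 5840.00 mm², ΣAx_c = 416320.00 mm³, ΣAy_c = 127040.00 mm³.
x_c = 416320.00/5840.00 = 71.29 mm; y_c = 127040.00/5840.00 = 21.75 mm.

x_c = 71.29 mm, y_c = 21.75 mm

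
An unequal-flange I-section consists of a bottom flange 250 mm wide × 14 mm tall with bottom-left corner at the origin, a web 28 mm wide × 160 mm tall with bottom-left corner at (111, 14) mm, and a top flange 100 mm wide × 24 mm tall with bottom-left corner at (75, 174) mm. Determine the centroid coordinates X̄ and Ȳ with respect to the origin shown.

Part | A | x̄ᵢ | ȳᵢ | A·x̄ᵢ | A·ȳᵢ
bottom flange | 3500.00 | 125.00 | 7.00 | 437500.00 | 24500.00
web | 4480.00 | 125.00 | 94.00 | 560000.00 | 421120.00
top flange | 2400.00 | 125.00 | 186.00 | 300000.00 | 446400.00
Σ | 10380.00 |  |  | 1297500.00 | 892020.00
X̄ = 1297500.00 / 10380.00 = 125.00 mm
Ȳ = 892020.00 / 10380.00 = 85.94 mm

X̄ = 125.00 mm, Ȳ = 85.94 mm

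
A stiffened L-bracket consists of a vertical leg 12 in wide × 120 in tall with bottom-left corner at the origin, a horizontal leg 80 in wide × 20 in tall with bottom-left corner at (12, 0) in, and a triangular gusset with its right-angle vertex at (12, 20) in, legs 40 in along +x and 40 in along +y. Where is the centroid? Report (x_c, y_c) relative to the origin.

vertical leg: A = 12 × 120 = 1440.00, centroid at (6.00, 60.00).
horizontal leg: A = 80 × 20 = 1600.00, centroid at (52.00, 10.00).
gusset: A = ½·40·40 = 800.00, centroid at (25.33, 33.33).
ΣA = 3840.00 in²
ΣAx_c = (1440.00)(6.00) + (1600.00)(52.00) + (800.00)(25.33) = 112106.67 in³
ΣAy_c = (1440.00)(60.00) + (1600.00)(10.00) + (800.00)(33.33) = 129066.67 in³
x_c = 112106.67 / 3840.00 = 29.19 in
y_c = 129066.67 / 3840.00 = 33.61 in

x_c = 29.19 in, y_c = 33.61 in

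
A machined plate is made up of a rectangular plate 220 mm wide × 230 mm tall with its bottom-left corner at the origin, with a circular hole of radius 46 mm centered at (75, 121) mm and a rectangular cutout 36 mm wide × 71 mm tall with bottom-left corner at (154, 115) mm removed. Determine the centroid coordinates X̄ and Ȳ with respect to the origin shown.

X̄ = 111.79 mm, Ȳ = 111.84 mm

Part | A | x̄ᵢ | ȳᵢ | A·x̄ᵢ | A·ȳᵢ
plate | 50600.00 | 110.00 | 115.00 | 5566000.00 | 5819000.00
hole 1 | -6647.61 | 75.00 | 121.00 | -498570.75 | -804360.82
hole 2 | -2556.00 | 172.00 | 150.50 | -439632.00 | -384678.00
Σ | 41396.39 |  |  | 4627797.25 | 4629961.18
X̄ = 4627797.25 / 41396.39 = 111.79 mm
Ȳ = 4629961.18 / 41396.39 = 111.84 mm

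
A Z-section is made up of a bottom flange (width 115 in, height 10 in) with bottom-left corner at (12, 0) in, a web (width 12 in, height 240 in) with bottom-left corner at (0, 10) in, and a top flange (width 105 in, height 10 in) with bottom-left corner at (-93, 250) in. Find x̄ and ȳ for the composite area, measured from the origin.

bottom flange: A = 115 × 10 = 1150.00, centroid at (69.50, 5.00).
web: A = 12 × 240 = 2880.00, centroid at (6.00, 130.00).
top flange: A = 105 × 10 = 1050.00, centroid at (-40.50, 255.00).
ΣA = 5080.00 in²
ΣAx̄ = (1150.00)(69.50) + (2880.00)(6.00) + (1050.00)(-40.50) = 54680.00 in³
ΣAȳ = (1150.00)(5.00) + (2880.00)(130.00) + (1050.00)(255.00) = 647900.00 in³
x̄ = 54680.00 / 5080.00 = 10.76 in
ȳ = 647900.00 / 5080.00 = 127.54 in

x̄ = 10.76 in, ȳ = 127.54 in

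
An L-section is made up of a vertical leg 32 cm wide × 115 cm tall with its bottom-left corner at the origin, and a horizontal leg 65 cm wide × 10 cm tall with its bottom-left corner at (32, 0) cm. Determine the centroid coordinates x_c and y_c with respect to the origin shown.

vertical leg: A = 32 × 115 = 3680.00, centroid at (16.00, 57.50).
horizontal leg: A = 65 × 10 = 650.00, centroid at (64.50, 5.00).
ΣA = 4330.00 cm², ΣAx_c = 100805.00 cm³, ΣAy_c = 214850.00 cm³.
x_c = 100805.00/4330.00 = 23.28 cm; y_c = 214850.00/4330.00 = 49.62 cm.

x_c = 23.28 cm, y_c = 49.62 cm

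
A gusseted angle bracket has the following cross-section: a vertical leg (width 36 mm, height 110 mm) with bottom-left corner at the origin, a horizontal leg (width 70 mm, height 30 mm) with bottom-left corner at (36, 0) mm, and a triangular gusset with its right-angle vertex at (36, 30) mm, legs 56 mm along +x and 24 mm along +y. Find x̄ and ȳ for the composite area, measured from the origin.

vertical leg: A = 36 × 110 = 3960.00, centroid at (18.00, 55.00).
horizontal leg: A = 70 × 30 = 2100.00, centroid at (71.00, 15.00).
gusset: A = ½·56·24 = 672.00, centroid at (54.67, 38.00).
ΣA = 6732.00 mm², ΣAx̄ = 257116.00 mm³, ΣAȳ = 274836.00 mm³.
x̄ = 257116.00/6732.00 = 38.19 mm; ȳ = 274836.00/6732.00 = 40.83 mm.

x̄ = 38.19 mm, ȳ = 40.83 mm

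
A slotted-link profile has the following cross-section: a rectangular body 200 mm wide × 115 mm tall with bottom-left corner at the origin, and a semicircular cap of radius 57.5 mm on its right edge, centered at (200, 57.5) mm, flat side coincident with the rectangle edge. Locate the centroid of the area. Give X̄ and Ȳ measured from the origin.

rectangular body: A = 200 × 115 = 23000.00, centroid at (100.00, 57.50).
semicircular end: A = ½π·57.5² = 5193.45, centroid at (224.40, 57.50).
ΣA = 28193.45 mm², ΣAX̄ = 3465428.65 mm³, ΣAȲ = 1621123.11 mm³.
X̄ = 3465428.65/28193.45 = 122.92 mm; Ȳ = 1621123.11/28193.45 = 57.50 mm.

X̄ = 122.92 mm, Ȳ = 57.50 mm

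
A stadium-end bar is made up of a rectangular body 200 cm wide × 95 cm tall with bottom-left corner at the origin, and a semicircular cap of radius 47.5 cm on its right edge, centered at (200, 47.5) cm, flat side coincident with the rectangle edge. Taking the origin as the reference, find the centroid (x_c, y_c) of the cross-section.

x_c = 118.89 cm, y_c = 47.50 cm

rectangular body: A = 200 × 95 = 19000.00, centroid at (100.00, 47.50).
semicircular end: A = ½π·47.5² = 3544.11, centroid at (220.16, 47.50).
ΣA = 22544.11 cm²
ΣAx_c = (19000.00)(100.00) + (3544.11)(220.16) = 2680269.76 cm³
ΣAy_c = (19000.00)(47.50) + (3544.11)(47.50) = 1070845.19 cm³
x_c = 2680269.76 / 22544.11 = 118.89 cm
y_c = 1070845.19 / 22544.11 = 47.50 cm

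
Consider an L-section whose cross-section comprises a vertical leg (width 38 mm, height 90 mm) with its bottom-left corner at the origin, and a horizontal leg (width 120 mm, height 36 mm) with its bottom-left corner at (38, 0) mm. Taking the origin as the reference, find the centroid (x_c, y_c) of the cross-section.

x_c = 63.09 mm, y_c = 29.93 mm

vertical leg: A = 38 × 90 = 3420.00, centroid at (19.00, 45.00).
horizontal leg: A = 120 × 36 = 4320.00, centroid at (98.00, 18.00).
ΣA = 7740.00 mm², ΣAx_c = 488340.00 mm³, ΣAy_c = 231660.00 mm³.
x_c = 488340.00/7740.00 = 63.09 mm; y_c = 231660.00/7740.00 = 29.93 mm.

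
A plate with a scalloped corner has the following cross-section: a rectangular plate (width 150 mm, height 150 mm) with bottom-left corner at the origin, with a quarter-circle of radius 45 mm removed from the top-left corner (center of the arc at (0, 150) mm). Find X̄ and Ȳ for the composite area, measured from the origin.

Part | A | x̄ᵢ | ȳᵢ | A·x̄ᵢ | A·ȳᵢ
plate | 22500.00 | 75.00 | 75.00 | 1687500.00 | 1687500.00
removed quarter-circle | -1590.43 | 19.10 | 130.90 | -30375.00 | -208189.69
Σ | 20909.57 |  |  | 1657125.00 | 1479310.31
X̄ = 1657125.00 / 20909.57 = 79.25 mm
Ȳ = 1479310.31 / 20909.57 = 70.75 mm

X̄ = 79.25 mm, Ȳ = 70.75 mm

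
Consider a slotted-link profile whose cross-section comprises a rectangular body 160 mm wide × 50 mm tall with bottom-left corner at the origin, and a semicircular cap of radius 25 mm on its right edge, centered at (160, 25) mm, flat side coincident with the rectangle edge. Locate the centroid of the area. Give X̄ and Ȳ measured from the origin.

rectangular body: A = 160 × 50 = 8000.00, centroid at (80.00, 25.00).
semicircular end: A = ½π·25² = 981.75, centroid at (170.61, 25.00).
ΣA = 8981.75 mm², ΣAX̄ = 807496.30 mm³, ΣAȲ = 224543.69 mm³.
X̄ = 807496.30/8981.75 = 89.90 mm; Ȳ = 224543.69/8981.75 = 25.00 mm.

X̄ = 89.90 mm, Ȳ = 25.00 mm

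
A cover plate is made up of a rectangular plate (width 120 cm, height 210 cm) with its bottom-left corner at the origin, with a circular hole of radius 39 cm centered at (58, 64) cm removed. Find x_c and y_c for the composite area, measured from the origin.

x_c = 60.47 cm, y_c = 114.59 cm

plate: A = 120 × 210 = 25200.00, centroid at (60.00, 105.00).
hole: A = −π·39² = -4778.36, centroid at (58.00, 64.00).
ΣA = 20421.64 cm², ΣAx_c = 1234854.98 cm³, ΣAy_c = 2340184.80 cm³.
x_c = 1234854.98/20421.64 = 60.47 cm; y_c = 2340184.80/20421.64 = 114.59 cm.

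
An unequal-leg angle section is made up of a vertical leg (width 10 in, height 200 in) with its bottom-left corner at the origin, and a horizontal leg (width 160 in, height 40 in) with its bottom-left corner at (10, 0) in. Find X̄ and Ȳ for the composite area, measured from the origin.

vertical leg: A = 10 × 200 = 2000.00, centroid at (5.00, 100.00).
horizontal leg: A = 160 × 40 = 6400.00, centroid at (90.00, 20.00).
ΣA = 8400.00 in², ΣAX̄ = 586000.00 in³, ΣAȲ = 328000.00 in³.
X̄ = 586000.00/8400.00 = 69.76 in; Ȳ = 328000.00/8400.00 = 39.05 in.

X̄ = 69.76 in, Ȳ = 39.05 in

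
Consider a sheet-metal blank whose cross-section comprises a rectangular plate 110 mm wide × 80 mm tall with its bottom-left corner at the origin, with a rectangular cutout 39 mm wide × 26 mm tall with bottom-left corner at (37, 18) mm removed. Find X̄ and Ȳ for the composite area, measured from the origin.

plate: A = 110 × 80 = 8800.00, centroid at (55.00, 40.00).
hole: A = −(39 × 26) = -1014.00, centroid at (56.50, 31.00).
ΣA = 7786.00 mm², ΣAX̄ = 426709.00 mm³, ΣAȲ = 320566.00 mm³.
X̄ = 426709.00/7786.00 = 54.80 mm; Ȳ = 320566.00/7786.00 = 41.17 mm.

X̄ = 54.80 mm, Ȳ = 41.17 mm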